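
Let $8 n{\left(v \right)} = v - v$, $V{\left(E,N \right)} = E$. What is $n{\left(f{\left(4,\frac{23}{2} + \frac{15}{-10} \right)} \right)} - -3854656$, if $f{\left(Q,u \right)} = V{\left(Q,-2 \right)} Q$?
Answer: $3854656$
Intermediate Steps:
$f{\left(Q,u \right)} = Q^{2}$ ($f{\left(Q,u \right)} = Q Q = Q^{2}$)
$n{\left(v \right)} = 0$ ($n{\left(v \right)} = \frac{v - v}{8} = \frac{1}{8} \cdot 0 = 0$)
$n{\left(f{\left(4,\frac{23}{2} + \frac{15}{-10} \right)} \right)} - -3854656 = 0 - -3854656 = 0 + 3854656 = 3854656$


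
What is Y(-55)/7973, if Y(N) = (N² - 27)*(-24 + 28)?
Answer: 11992/7973 ≈ 1.5041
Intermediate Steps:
Y(N) = -108 + 4*N² (Y(N) = (-27 + N²)*4 = -108 + 4*N²)
Y(-55)/7973 = (-108 + 4*(-55)²)/7973 = (-108 + 4*3025)*(1/7973) = (-108 + 12100)*(1/7973) = 11992*(1/7973) = 11992/7973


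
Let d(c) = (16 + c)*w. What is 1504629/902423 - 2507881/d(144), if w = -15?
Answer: 2266780605263/2165815200 ≈ 1046.6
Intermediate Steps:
d(c) = -240 - 15*c (d(c) = (16 + c)*(-15) = -240 - 15*c)
1504629/902423 - 2507881/d(144) = 1504629/902423 - 2507881/(-240 - 15*144) = 1504629*(1/902423) - 2507881/(-240 - 2160) = 1504629/902423 - 2507881/(-2400) = 1504629/902423 - 2507881*(-1/2400) = 1504629/902423 + 2507881/2400 = 2266780605263/2165815200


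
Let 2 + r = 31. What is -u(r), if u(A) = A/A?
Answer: -1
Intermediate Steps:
r = 29 (r = -2 + 31 = 29)
u(A) = 1
-u(r) = -1*1 = -1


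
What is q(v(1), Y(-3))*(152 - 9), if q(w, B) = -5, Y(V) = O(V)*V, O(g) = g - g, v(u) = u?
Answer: -715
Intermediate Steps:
O(g) = 0
Y(V) = 0 (Y(V) = 0*V = 0)
q(v(1), Y(-3))*(152 - 9) = -5*(152 - 9) = -5*143 = -715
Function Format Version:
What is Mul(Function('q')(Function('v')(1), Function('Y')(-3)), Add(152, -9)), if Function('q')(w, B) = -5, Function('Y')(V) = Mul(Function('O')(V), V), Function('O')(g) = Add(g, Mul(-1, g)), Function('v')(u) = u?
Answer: -715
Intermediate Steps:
Function('O')(g) = 0
Function('Y')(V) = 0 (Function('Y')(V) = Mul(0, V) = 0)
Mul(Function('q')(Function('v')(1), Function('Y')(-3)), Add(152, -9)) = Mul(-5, Add(152, -9)) = Mul(-5, 143) = -715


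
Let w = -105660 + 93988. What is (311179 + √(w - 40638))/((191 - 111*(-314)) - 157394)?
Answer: -311179/122349 - I*√52310/122349 ≈ -2.5434 - 0.0018694*I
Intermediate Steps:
w = -11672
(311179 + √(w - 40638))/((191 - 111*(-314)) - 157394) = (311179 + √(-11672 - 40638))/((191 - 111*(-314)) - 157394) = (311179 + √(-52310))/((191 + 34854) - 157394) = (311179 + I*√52310)/(35045 - 157394) = (311179 + I*√52310)/(-122349) = (311179 + I*√52310)*(-1/122349) = -311179/122349 - I*√52310/122349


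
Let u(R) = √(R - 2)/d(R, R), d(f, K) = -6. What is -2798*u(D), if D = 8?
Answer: 1399*√6/3 ≈ 1142.3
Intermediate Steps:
u(R) = -√(-2 + R)/6 (u(R) = √(R - 2)/(-6) = √(-2 + R)*(-⅙) = -√(-2 + R)/6)
-2798*u(D) = -(-1399)*√(-2 + 8)/3 = -(-1399)*√6/3 = 1399*√6/3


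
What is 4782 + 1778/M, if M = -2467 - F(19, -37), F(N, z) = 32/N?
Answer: 224265928/46905 ≈ 4781.3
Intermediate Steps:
M = -46905/19 (M = -2467 - 32/19 = -46905/19 ≈ -2468.7)
4782 + 1778/M = 4782 + 1778/(-46905/19) = 4782 + 1778*(-19/46905) = 4782 - 33782/46905 = 224265928/46905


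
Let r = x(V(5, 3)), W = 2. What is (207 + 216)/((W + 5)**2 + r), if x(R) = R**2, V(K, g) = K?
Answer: 423/74 ≈ 5.7162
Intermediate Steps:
r = 25 (r = 5**2 = 25)
(207 + 216)/((W + 5)**2 + r) = (207 + 216)/((2 + 5)**2 + 25) = 423/(7**2 + 25) = 423/(49 + 25) = 423/74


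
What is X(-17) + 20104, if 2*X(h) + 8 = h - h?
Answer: 20100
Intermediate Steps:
X(h) = -4 (X(h) = -4 + (h - h)/2 = -4 + (½)*0 = -4 + 0 = -4)
X(-17) + 20104 = -4 + 20104 = 20100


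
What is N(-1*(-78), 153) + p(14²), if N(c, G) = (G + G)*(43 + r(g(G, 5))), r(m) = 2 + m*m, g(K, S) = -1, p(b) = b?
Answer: 14272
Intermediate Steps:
r(m) = 2 + m²
N(c, G) = 92*G (N(c, G) = (G + G)*(43 + (2 + (-1)²)) = (2*G)*(43 + (2 + 1)) = (2*G)*(43 + 3) = (2*G)*46 = 92*G)
N(-1*(-78), 153) + p(14²) = 92*153 + 14² = 14076 + 196 = 14272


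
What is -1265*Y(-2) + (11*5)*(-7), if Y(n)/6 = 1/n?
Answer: 3410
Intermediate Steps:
Y(n) = 6/n
-1265*Y(-2) + (11*5)*(-7) = -7590/(-2) + (11*5)*(-7) = -7590*(-1)/2 + 55*(-7) = -1265*(-3) - 385 = 3795 - 385 = 3410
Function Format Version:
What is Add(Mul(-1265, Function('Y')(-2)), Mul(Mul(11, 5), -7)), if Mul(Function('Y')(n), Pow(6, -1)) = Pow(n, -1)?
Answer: 3410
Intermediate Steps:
Function('Y')(n) = Mul(6, Pow(n, -1))
Add(Mul(-1265, Function('Y')(-2)), Mul(Mul(11, 5), -7)) = Add(Mul(-1265, Mul(6, Pow(-2, -1))), Mul(Mul(11, 5), -7)) = Add(Mul(-1265, Mul(6, Rational(-1, 2))), Mul(55, -7)) = Add(Mul(-1265, -3), -385) = Add(3795, -385) = 3410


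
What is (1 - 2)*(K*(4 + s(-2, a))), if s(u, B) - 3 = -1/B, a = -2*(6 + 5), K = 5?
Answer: -775/22 ≈ -35.227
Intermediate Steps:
a = -22 (a = -2*11 = -22)
s(u, B) = 3 - 1/B
(1 - 2)*(K*(4 + s(-2, a))) = (1 - 2)*(5*(4 + (3 - 1/(-22)))) = -5*(4 + (3 - 1*(-1/22))) = -5*(4 + (3 + 1/22)) = -5*(4 + 67/22) = -5*155/22 = -1*775/22 = -775/22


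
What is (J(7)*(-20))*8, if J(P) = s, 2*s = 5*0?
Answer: 0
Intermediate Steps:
s = 0 (s = (5*0)/2 = (½)*0 = 0)
J(P) = 0
(J(7)*(-20))*8 = (0*(-20))*8 = 0*8 = 0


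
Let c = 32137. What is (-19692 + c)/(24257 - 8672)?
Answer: 2489/3117 ≈ 0.79852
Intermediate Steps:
(-19692 + c)/(24257 - 8672) = (-19692 + 32137)/(24257 - 8672) = 12445/15585 = 12445*(1/15585) = 2489/3117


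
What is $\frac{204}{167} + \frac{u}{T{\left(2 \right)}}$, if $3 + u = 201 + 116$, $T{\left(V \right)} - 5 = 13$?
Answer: $\frac{28055}{1503} \approx 18.666$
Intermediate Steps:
$T{\left(V \right)} = 18$ ($T{\left(V \right)} = 5 + 13 = 18$)
$u = 314$ ($u = -3 + \left(201 + 116\right) = -3 + 317 = 314$)
$\frac{204}{167} + \frac{u}{T{\left(2 \right)}} = \frac{204}{167} + \frac{314}{18} = 204 \cdot \frac{1}{167} + 314 \cdot \frac{1}{18} = \frac{204}{167} + \frac{157}{9} = \frac{28055}{1503}$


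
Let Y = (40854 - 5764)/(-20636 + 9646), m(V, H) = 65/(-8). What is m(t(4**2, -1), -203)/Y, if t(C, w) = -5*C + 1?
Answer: 71435/28072 ≈ 2.5447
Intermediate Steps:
t(C, w) = 1 - 5*C
m(V, H) = -65/8 (m(V, H) = 65*(-1/8) = -65/8)
Y = -3509/1099 (Y = 35090/(-10990) = 35090*(-1/10990) = -3509/1099 ≈ -3.1929)
m(t(4**2, -1), -203)/Y = -65/(8*(-3509/1099)) = -65/8*(-1099/3509) = 71435/28072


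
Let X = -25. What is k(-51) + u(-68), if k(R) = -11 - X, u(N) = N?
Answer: -54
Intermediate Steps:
k(R) = 14 (k(R) = -11 - 1*(-25) = -11 + 25 = 14)
k(-51) + u(-68) = 14 - 68 = -54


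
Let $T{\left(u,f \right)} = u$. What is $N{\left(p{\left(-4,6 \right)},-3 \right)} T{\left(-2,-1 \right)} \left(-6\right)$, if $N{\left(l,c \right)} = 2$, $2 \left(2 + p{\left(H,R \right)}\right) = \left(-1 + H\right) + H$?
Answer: $24$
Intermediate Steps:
$p{\left(H,R \right)} = - \frac{5}{2} + H$ ($p{\left(H,R \right)} = -2 + \frac{\left(-1 + H\right) + H}{2} = -2 + \frac{-1 + 2 H}{2} = -2 + \left(- \frac{1}{2} + H\right) = - \frac{5}{2} + H$)
$N{\left(p{\left(-4,6 \right)},-3 \right)} T{\left(-2,-1 \right)} \left(-6\right) = 2 \left(-2\right) \left(-6\right) = \left(-4\right) \left(-6\right) = 24$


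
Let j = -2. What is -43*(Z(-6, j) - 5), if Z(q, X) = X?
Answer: 301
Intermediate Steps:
-43*(Z(-6, j) - 5) = -43*(-2 - 5) = -43*(-7) = 301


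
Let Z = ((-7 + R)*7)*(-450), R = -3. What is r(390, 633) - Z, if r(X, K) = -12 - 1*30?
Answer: -31542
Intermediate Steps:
r(X, K) = -42 (r(X, K) = -12 - 30 = -42)
Z = 31500 (Z = ((-7 - 3)*7)*(-450) = -10*7*(-450) = -70*(-450) = 31500)
r(390, 633) - Z = -42 - 1*31500 = -42 - 31500 = -31542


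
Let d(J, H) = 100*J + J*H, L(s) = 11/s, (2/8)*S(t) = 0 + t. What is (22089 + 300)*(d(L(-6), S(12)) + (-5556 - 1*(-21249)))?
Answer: 345275695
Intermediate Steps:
S(t) = 4*t (S(t) = 4*(0 + t) = 4*t)
d(J, H) = 100*J + H*J
(22089 + 300)*(d(L(-6), S(12)) + (-5556 - 1*(-21249))) = (22089 + 300)*((11/(-6))*(100 + 4*12) + (-5556 - 1*(-21249))) = 22389*((11*(-⅙))*(100 + 48) + (-5556 + 21249)) = 22389*(-11/6*148 + 15693) = 22389*(-814/3 + 15693) = 22389*(46265/3) = 345275695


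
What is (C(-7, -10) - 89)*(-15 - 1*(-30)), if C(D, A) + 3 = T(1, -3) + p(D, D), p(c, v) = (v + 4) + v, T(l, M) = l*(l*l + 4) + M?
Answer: -1500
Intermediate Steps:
T(l, M) = M + l*(4 + l²) (T(l, M) = l*(l² + 4) + M = l*(4 + l²) + M = M + l*(4 + l²))
p(c, v) = 4 + 2*v (p(c, v) = (4 + v) + v = 4 + 2*v)
C(D, A) = 3 + 2*D (C(D, A) = -3 + ((-3 + 1³ + 4*1) + (4 + 2*D)) = -3 + ((-3 + 1 + 4) + (4 + 2*D)) = -3 + (2 + (4 + 2*D)) = -3 + (6 + 2*D) = 3 + 2*D)
(C(-7, -10) - 89)*(-15 - 1*(-30)) = ((3 + 2*(-7)) - 89)*(-15 - 1*(-30)) = ((3 - 14) - 89)*(-15 + 30) = (-11 - 89)*15 = -100*15 = -1500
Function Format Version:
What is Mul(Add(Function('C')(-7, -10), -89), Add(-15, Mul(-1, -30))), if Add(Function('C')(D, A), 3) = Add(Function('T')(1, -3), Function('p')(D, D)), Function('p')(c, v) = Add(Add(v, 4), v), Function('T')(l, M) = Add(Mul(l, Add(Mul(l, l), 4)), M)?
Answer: -1500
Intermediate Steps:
Function('T')(l, M) = Add(M, Mul(l, Add(4, Pow(l, 2)))) (Function('T')(l, M) = Add(Mul(l, Add(Pow(l, 2), 4)), M) = Add(Mul(l, Add(4, Pow(l, 2))), M) = Add(M, Mul(l, Add(4, Pow(l, 2)))))
Function('p')(c, v) = Add(4, Mul(2, v)) (Function('p')(c, v) = Add(Add(4, v), v) = Add(4, Mul(2, v)))
Function('C')(D, A) = Add(3, Mul(2, D)) (Function('C')(D, A) = Add(-3, Add(Add(-3, Pow(1, 3), Mul(4, 1)), Add(4, Mul(2, D)))) = Add(-3, Add(Add(-3, 1, 4), Add(4, Mul(2, D)))) = Add(-3, Add(2, Add(4, Mul(2, D)))) = Add(-3, Add(6, Mul(2, D))) = Add(3, Mul(2, D)))
Mul(Add(Function('C')(-7, -10), -89), Add(-15, Mul(-1, -30))) = Mul(Add(Add(3, Mul(2, -7)), -89), Add(-15, Mul(-1, -30))) = Mul(Add(Add(3, -14), -89), Add(-15, 30)) = Mul(Add(-11, -89), 15) = Mul(-100, 15) = -1500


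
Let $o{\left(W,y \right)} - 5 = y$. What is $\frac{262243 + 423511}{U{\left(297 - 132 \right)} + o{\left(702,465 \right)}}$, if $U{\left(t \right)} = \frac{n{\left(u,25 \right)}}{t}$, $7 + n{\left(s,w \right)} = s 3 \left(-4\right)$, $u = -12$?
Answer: $\frac{113149410}{77687} \approx 1456.5$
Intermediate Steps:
$n{\left(s,w \right)} = -7 - 12 s$ ($n{\left(s,w \right)} = -7 + s 3 \left(-4\right) = -7 + 3 s \left(-4\right) = -7 - 12 s$)
$o{\left(W,y \right)} = 5 + y$
$U{\left(t \right)} = \frac{137}{t}$ ($U{\left(t \right)} = \frac{-7 - -144}{t} = \frac{-7 + 144}{t} = \frac{137}{t}$)
$\frac{262243 + 423511}{U{\left(297 - 132 \right)} + o{\left(702,465 \right)}} = \frac{262243 + 423511}{\frac{137}{297 - 132} + \left(5 + 465\right)} = \frac{685754}{\frac{137}{297 - 132} + 470} = \frac{685754}{\frac{137}{165} + 470} = \frac{685754}{\frac{77687}{165}} = 685754 \cdot \frac{165}{77687} = \frac{113149410}{77687}$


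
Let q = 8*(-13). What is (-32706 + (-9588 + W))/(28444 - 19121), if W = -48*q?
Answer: -37302/9323 ≈ -4.0011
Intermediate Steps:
q = -104
W = 4992 (W = -48*(-104) = 4992)
(-32706 + (-9588 + W))/(28444 - 19121) = (-32706 + (-9588 + 4992))/(28444 - 19121) = (-32706 - 4596)/9323 = -37302*1/9323 = -37302/9323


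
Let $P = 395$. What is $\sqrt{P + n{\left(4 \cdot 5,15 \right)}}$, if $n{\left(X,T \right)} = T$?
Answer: $\sqrt{410} \approx 20.248$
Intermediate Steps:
$\sqrt{P + n{\left(4 \cdot 5,15 \right)}} = \sqrt{395 + 15} = \sqrt{410}$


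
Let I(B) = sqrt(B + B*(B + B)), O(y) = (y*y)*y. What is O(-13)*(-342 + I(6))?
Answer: 751374 - 2197*sqrt(78) ≈ 7.3197e+5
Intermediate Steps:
O(y) = y**3 (O(y) = y**2*y = y**3)
I(B) = sqrt(B + 2*B**2) (I(B) = sqrt(B + B*(2*B)) = sqrt(B + 2*B**2))
O(-13)*(-342 + I(6)) = (-13)**3*(-342 + sqrt(6*(1 + 2*6))) = -2197*(-342 + sqrt(6*(1 + 12))) = -2197*(-342 + sqrt(6*13)) = -2197*(-342 + sqrt(78)) = 751374 - 2197*sqrt(78)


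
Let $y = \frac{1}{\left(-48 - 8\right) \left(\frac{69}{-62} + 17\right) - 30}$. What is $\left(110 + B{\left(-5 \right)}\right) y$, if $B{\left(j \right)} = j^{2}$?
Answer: $- \frac{837}{5702} \approx -0.14679$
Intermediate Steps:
$y = - \frac{31}{28510}$ ($y = \frac{1}{- 56 \left(69 \left(- \frac{1}{62}\right) + 17\right) - 30} = \frac{1}{- 56 \left(- \frac{69}{62} + 17\right) - 30} = \frac{1}{\left(-56\right) \frac{985}{62} - 30} = \frac{1}{- \frac{27580}{31} - 30} = \frac{1}{- \frac{28510}{31}} = - \frac{31}{28510} \approx -0.0010873$)
$\left(110 + B{\left(-5 \right)}\right) y = \left(110 + \left(-5\right)^{2}\right) \left(- \frac{31}{28510}\right) = \left(110 + 25\right) \left(- \frac{31}{28510}\right) = 135 \left(- \frac{31}{28510}\right) = - \frac{837}{5702}$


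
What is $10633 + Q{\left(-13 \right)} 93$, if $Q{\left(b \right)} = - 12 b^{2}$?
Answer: $-177971$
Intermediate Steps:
$10633 + Q{\left(-13 \right)} 93 = 10633 + - 12 \left(-13\right)^{2} \cdot 93 = 10633 + \left(-12\right) 169 \cdot 93 = 10633 - 188604 = -177971$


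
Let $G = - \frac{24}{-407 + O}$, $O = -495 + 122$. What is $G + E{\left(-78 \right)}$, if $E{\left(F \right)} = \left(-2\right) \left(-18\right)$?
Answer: $\frac{2342}{65} \approx 36.031$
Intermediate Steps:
$O = -373$
$E{\left(F \right)} = 36$
$G = \frac{2}{65}$ ($G = - \frac{24}{-407 - 373} = - \frac{24}{-780} = \left(-24\right) \left(- \frac{1}{780}\right) = \frac{2}{65} \approx 0.030769$)
$G + E{\left(-78 \right)} = \frac{2}{65} + 36 = \frac{2342}{65}$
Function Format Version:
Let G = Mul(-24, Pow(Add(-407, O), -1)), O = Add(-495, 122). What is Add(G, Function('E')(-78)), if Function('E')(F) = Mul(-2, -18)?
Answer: Rational(2342, 65) ≈ 36.031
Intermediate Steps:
O = -373
Function('E')(F) = 36
G = Rational(2, 65) (G = Mul(-24, Pow(Add(-407, -373), -1)) = Mul(-24, Pow(-780, -1)) = Mul(-24, Rational(-1, 780)) = Rational(2, 65) ≈ 0.030769)
Add(G, Function('E')(-78)) = Add(Rational(2, 65), 36) = Rational(2342, 65)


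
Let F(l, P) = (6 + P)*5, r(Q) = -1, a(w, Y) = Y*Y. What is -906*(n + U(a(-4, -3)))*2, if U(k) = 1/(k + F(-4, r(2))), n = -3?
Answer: 91506/17 ≈ 5382.7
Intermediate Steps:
a(w, Y) = Y²
F(l, P) = 30 + 5*P
U(k) = 1/(25 + k) (U(k) = 1/(k + (30 + 5*(-1))) = 1/(k + (30 - 5)) = 1/(k + 25) = 1/(25 + k))
-906*(n + U(a(-4, -3)))*2 = -906*(-3 + 1/(25 + (-3)²))*2 = -906*(-3 + 1/(25 + 9))*2 = -906*(-3 + 1/34)*2 = -(-45753)*2/17 = -906*(-101/17) = 91506/17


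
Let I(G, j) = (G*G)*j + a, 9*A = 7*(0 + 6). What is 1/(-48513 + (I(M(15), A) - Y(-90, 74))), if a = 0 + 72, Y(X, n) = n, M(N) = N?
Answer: -1/47465 ≈ -2.1068e-5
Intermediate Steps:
a = 72
A = 14/3 (A = (7*(0 + 6))/9 = (7*6)/9 = (1/9)*42 = 14/3 ≈ 4.6667)
I(G, j) = 72 + j*G**2 (I(G, j) = (G*G)*j + 72 = G**2*j + 72 = j*G**2 + 72 = 72 + j*G**2)
1/(-48513 + (I(M(15), A) - Y(-90, 74))) = 1/(-48513 + ((72 + (14/3)*15**2) - 1*74)) = 1/(-48513 + ((72 + (14/3)*225) - 74)) = 1/(-48513 + ((72 + 1050) - 74)) = 1/(-48513 + (1122 - 74)) = 1/(-48513 + 1048) = 1/(-47465) = -1/47465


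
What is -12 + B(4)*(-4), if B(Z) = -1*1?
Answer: -8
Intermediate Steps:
B(Z) = -1
-12 + B(4)*(-4) = -12 - 1*(-4) = -12 + 4 = -8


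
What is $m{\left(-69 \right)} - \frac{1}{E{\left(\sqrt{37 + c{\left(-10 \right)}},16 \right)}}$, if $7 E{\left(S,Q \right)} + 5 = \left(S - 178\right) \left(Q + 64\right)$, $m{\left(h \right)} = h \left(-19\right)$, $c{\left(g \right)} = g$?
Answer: $\frac{53160342338}{40549445} + \frac{336 \sqrt{3}}{40549445} \approx 1311.0$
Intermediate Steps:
$m{\left(h \right)} = - 19 h$
$E{\left(S,Q \right)} = - \frac{5}{7} + \frac{\left(-178 + S\right) \left(64 + Q\right)}{7}$ ($E{\left(S,Q \right)} = - \frac{5}{7} + \frac{\left(S - 178\right) \left(Q + 64\right)}{7} = - \frac{5}{7} + \frac{\left(-178 + S\right) \left(64 + Q\right)}{7}$)
$m{\left(-69 \right)} - \frac{1}{E{\left(\sqrt{37 + c{\left(-10 \right)}},16 \right)}} = \left(-19\right) \left(-69\right) - \frac{1}{- \frac{11397}{7} - \frac{2848}{7} + \frac{64 \sqrt{37 - 10}}{7} + \frac{1}{7} \cdot 16 \sqrt{37 - 10}} = 1311 - \frac{1}{- \frac{11397}{7} - \frac{2848}{7} + \frac{64 \sqrt{27}}{7} + \frac{1}{7} \cdot 16 \sqrt{27}} = 1311 - \frac{1}{- \frac{11397}{7} - \frac{2848}{7} + \frac{64 \cdot 3 \sqrt{3}}{7} + \frac{1}{7} \cdot 16 \cdot 3 \sqrt{3}} = 1311 - \frac{1}{- \frac{11397}{7} - \frac{2848}{7} + \frac{192 \sqrt{3}}{7} + \frac{48 \sqrt{3}}{7}} = 1311 - \frac{1}{-2035 + \frac{240 \sqrt{3}}{7}}$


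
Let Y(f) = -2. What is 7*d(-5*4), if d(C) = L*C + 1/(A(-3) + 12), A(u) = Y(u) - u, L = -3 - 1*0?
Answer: 5467/13 ≈ 420.54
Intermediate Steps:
L = -3 (L = -3 + 0 = -3)
A(u) = -2 - u
d(C) = 1/13 - 3*C (d(C) = -3*C + 1/((-2 - 1*(-3)) + 12) = -3*C + 1/((-2 + 3) + 12) = -3*C + 1/(1 + 12) = -3*C + 1/13 = 1/13 - 3*C)
7*d(-5*4) = 7*(1/13 - (-15)*4) = 7*(1/13 - 3*(-20)) = 7*(1/13 + 60) = 7*(781/13) = 5467/13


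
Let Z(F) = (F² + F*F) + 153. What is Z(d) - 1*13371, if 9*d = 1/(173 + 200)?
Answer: -148959576880/11269449 ≈ -13218.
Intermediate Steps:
d = 1/3357 (d = 1/(9*(173 + 200)) = (⅑)/373 = (⅑)*(1/373) = 1/3357 ≈ 0.00029788)
Z(F) = 153 + 2*F² (Z(F) = (F² + F²) + 153 = 2*F² + 153 = 153 + 2*F²)
Z(d) - 1*13371 = (153 + 2*(1/3357)²) - 1*13371 = (153 + 2*(1/11269449)) - 13371 = (153 + 2/11269449) - 13371 = 1724225699/11269449 - 13371 = -148959576880/11269449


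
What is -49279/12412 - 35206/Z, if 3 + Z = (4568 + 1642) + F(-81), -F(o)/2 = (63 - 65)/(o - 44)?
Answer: -92856256009/9630110852 ≈ -9.6423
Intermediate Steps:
F(o) = 4/(-44 + o) (F(o) = -2*(63 - 65)/(o - 44) = -(-4)/(-44 + o) = 4/(-44 + o))
Z = 775871/125 (Z = -3 + ((4568 + 1642) + 4/(-44 - 81)) = -3 + (6210 + 4/(-125)) = -3 + (6210 + 4*(-1/125)) = -3 + (6210 - 4/125) = -3 + 776246/125 = 775871/125 ≈ 6207.0)
-49279/12412 - 35206/Z = -49279/12412 - 35206/775871/125 = -49279*1/12412 - 35206*125/775871 = -49279/12412 - 4400750/775871 = -92856256009/9630110852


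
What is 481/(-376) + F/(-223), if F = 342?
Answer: -235855/83848 ≈ -2.8129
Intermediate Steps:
481/(-376) + F/(-223) = 481/(-376) + 342/(-223) = 481*(-1/376) + 342*(-1/223) = -481/376 - 342/223 = -235855/83848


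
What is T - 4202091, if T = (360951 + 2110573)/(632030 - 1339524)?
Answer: -1486478320739/353747 ≈ -4.2021e+6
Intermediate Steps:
T = -1235762/353747 (T = 2471524/(-707494) = 2471524*(-1/707494) = -1235762/353747 ≈ -3.4934)
T - 4202091 = -1235762/353747 - 4202091 = -1486478320739/353747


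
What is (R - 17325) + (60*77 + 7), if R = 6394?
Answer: -6304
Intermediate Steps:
(R - 17325) + (60*77 + 7) = (6394 - 17325) + (60*77 + 7) = -10931 + (4620 + 7) = -10931 + 4627 = -6304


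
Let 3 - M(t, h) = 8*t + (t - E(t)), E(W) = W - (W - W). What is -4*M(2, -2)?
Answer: 52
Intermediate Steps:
E(W) = W (E(W) = W - 1*0 = W + 0 = W)
M(t, h) = 3 - 8*t (M(t, h) = 3 - (8*t + (t - t)) = 3 - (8*t + 0) = 3 - 8*t)
-4*M(2, -2) = -4*(3 - 8*2) = -4*(3 - 16) = -4*(-13) = 52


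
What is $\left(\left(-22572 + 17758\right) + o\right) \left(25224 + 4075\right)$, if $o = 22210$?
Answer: $509685404$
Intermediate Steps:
$\left(\left(-22572 + 17758\right) + o\right) \left(25224 + 4075\right) = \left(\left(-22572 + 17758\right) + 22210\right) \left(25224 + 4075\right) = \left(-4814 + 22210\right) 29299 = 17396 \cdot 29299 = 509685404$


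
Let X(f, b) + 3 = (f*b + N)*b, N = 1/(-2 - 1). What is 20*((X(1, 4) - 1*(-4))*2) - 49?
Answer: 1733/3 ≈ 577.67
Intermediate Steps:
N = -⅓ (N = 1/(-3) = -⅓ ≈ -0.33333)
X(f, b) = -3 + b*(-⅓ + b*f) (X(f, b) = -3 + (f*b - ⅓)*b = -3 + (b*f - ⅓)*b = -3 + (-⅓ + b*f)*b = -3 + b*(-⅓ + b*f))
20*((X(1, 4) - 1*(-4))*2) - 49 = 20*(((-3 - ⅓*4 + 1*4²) - 1*(-4))*2) - 49 = 20*(((-3 - 4/3 + 1*16) + 4)*2) - 49 = 20*(((-3 - 4/3 + 16) + 4)*2) - 49 = 20*((35/3 + 4)*2) - 49 = 20*((47/3)*2) - 49 = 20*(94/3) - 49 = 1880/3 - 49 = 1733/3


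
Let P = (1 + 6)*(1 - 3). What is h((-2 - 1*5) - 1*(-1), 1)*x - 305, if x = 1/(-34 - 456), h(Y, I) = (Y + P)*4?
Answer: -14937/49 ≈ -304.84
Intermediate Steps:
P = -14 (P = 7*(-2) = -14)
h(Y, I) = -56 + 4*Y (h(Y, I) = (Y - 14)*4 = (-14 + Y)*4 = -56 + 4*Y)
x = -1/490 (x = 1/(-490) = -1/490 ≈ -0.0020408)
h((-2 - 1*5) - 1*(-1), 1)*x - 305 = (-56 + 4*((-2 - 1*5) - 1*(-1)))*(-1/490) - 305 = (-56 + 4*((-2 - 5) + 1))*(-1/490) - 305 = (-56 + 4*(-7 + 1))*(-1/490) - 305 = (-56 + 4*(-6))*(-1/490) - 305 = (-56 - 24)*(-1/490) - 305 = -80*(-1/490) - 305 = 8/49 - 305 = -14937/49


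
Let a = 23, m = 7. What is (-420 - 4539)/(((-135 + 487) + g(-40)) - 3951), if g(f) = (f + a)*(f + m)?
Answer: 4959/3038 ≈ 1.6323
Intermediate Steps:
g(f) = (7 + f)*(23 + f) (g(f) = (f + 23)*(f + 7) = (23 + f)*(7 + f) = (7 + f)*(23 + f))
(-420 - 4539)/(((-135 + 487) + g(-40)) - 3951) = (-420 - 4539)/(((-135 + 487) + (161 + (-40)**2 + 30*(-40))) - 3951) = -4959/((352 + (161 + 1600 - 1200)) - 3951) = -4959/((352 + 561) - 3951) = -4959/(913 - 3951) = -4959/(-3038) = -4959*(-1/3038) = 4959/3038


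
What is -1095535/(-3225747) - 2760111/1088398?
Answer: -1101577382141/501556654758 ≈ -2.1963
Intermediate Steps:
-1095535/(-3225747) - 2760111/1088398 = -1095535*(-1/3225747) - 2760111*1/1088398 = 156505/460821 - 2760111/1088398 = -1101577382141/501556654758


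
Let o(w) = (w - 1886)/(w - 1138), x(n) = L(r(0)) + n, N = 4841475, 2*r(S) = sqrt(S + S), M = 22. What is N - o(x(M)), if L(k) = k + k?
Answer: 1350771059/279 ≈ 4.8415e+6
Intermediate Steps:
r(S) = sqrt(2)*sqrt(S)/2 (r(S) = sqrt(S + S)/2 = sqrt(2*S)/2 = (sqrt(2)*sqrt(S))/2 = sqrt(2)*sqrt(S)/2)
L(k) = 2*k
x(n) = n (x(n) = 2*(sqrt(2)*sqrt(0)/2) + n = 2*((1/2)*sqrt(2)*0) + n = 2*0 + n = 0 + n = n)
o(w) = (-1886 + w)/(-1138 + w)
N - o(x(M)) = 4841475 - (-1886 + 22)/(-1138 + 22) = 4841475 - (-1864)/(-1116) = 4841475 - (-1)*(-1864)/1116 = 4841475 - 1*466/279 = 4841475 - 466/279 = 1350771059/279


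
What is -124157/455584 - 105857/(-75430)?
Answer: 19430796489/17182350560 ≈ 1.1309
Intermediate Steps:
-124157/455584 - 105857/(-75430) = -124157*1/455584 - 105857*(-1/75430) = -124157/455584 + 105857/75430 = 19430796489/17182350560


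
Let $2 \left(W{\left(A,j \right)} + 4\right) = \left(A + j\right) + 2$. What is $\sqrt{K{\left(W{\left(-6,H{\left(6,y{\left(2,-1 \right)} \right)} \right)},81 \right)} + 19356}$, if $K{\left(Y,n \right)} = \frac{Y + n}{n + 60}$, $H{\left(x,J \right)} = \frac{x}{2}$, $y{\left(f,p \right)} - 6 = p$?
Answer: $\frac{\sqrt{171034410}}{94} \approx 139.13$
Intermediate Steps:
$y{\left(f,p \right)} = 6 + p$
$H{\left(x,J \right)} = \frac{x}{2}$ ($H{\left(x,J \right)} = x \frac{1}{2} = \frac{x}{2}$)
$W{\left(A,j \right)} = -3 + \frac{A}{2} + \frac{j}{2}$ ($W{\left(A,j \right)} = -4 + \frac{\left(A + j\right) + 2}{2} = -4 + \frac{2 + A + j}{2} = -4 + \left(1 + \frac{A}{2} + \frac{j}{2}\right) = -3 + \frac{A}{2} + \frac{j}{2}$)
$K{\left(Y,n \right)} = \frac{Y + n}{60 + n}$
$\sqrt{K{\left(W{\left(-6,H{\left(6,y{\left(2,-1 \right)} \right)} \right)},81 \right)} + 19356} = \sqrt{\frac{\left(-3 + \frac{1}{2} \left(-6\right) + \frac{\frac{1}{2} \cdot 6}{2}\right) + 81}{60 + 81} + 19356} = \sqrt{\frac{\left(-3 - 3 + \frac{1}{2} \cdot 3\right) + 81}{141} + 19356} = \sqrt{\frac{\left(-3 - 3 + \frac{3}{2}\right) + 81}{141} + 19356} = \sqrt{\frac{- \frac{9}{2} + 81}{141} + 19356} = \sqrt{\frac{1}{141} \cdot \frac{153}{2} + 19356} = \sqrt{\frac{51}{94} + 19356} = \sqrt{\frac{1819515}{94}} = \frac{\sqrt{171034410}}{94}$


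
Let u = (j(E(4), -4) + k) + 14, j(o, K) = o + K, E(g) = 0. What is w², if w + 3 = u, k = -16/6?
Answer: 169/9 ≈ 18.778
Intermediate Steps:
k = -8/3 (k = -16*⅙ = -8/3 ≈ -2.6667)
j(o, K) = K + o
u = 22/3 (u = ((-4 + 0) - 8/3) + 14 = (-4 - 8/3) + 14 = -20/3 + 14 = 22/3 ≈ 7.3333)
w = 13/3 (w = -3 + 22/3 = 13/3 ≈ 4.3333)
w² = (13/3)² = 169/9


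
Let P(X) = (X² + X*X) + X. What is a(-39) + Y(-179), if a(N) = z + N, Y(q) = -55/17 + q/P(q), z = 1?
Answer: -866/21 ≈ -41.238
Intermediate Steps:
P(X) = X + 2*X² (P(X) = (X² + X²) + X = 2*X² + X = X + 2*X²)
Y(q) = -55/17 + 1/(1 + 2*q) (Y(q) = -55/17 + q/((q*(1 + 2*q))) = -55*1/17 + q*(1/(q*(1 + 2*q))) = -55/17 + 1/(1 + 2*q))
a(N) = 1 + N
a(-39) + Y(-179) = (1 - 39) + 2*(-19 - 55*(-179))/(17*(1 + 2*(-179))) = -38 + 2*(-19 + 9845)/(17*(1 - 358)) = -38 + (2/17)*9826/(-357) = -38 + (2/17)*(-1/357)*9826 = -38 - 68/21 = -866/21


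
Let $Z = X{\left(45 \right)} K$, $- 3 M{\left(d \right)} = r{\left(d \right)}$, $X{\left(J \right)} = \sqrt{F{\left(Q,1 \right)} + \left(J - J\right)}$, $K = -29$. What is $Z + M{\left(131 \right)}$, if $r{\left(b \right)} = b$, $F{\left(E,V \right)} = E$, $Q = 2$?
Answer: $- \frac{131}{3} - 29 \sqrt{2} \approx -84.679$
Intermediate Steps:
$X{\left(J \right)} = \sqrt{2}$ ($X{\left(J \right)} = \sqrt{2 + \left(J - J\right)} = \sqrt{2 + 0} = \sqrt{2}$)
$M{\left(d \right)} = - \frac{d}{3}$
$Z = - 29 \sqrt{2}$ ($Z = \sqrt{2} \left(-29\right) = - 29 \sqrt{2} \approx -41.012$)
$Z + M{\left(131 \right)} = - 29 \sqrt{2} - \frac{131}{3} = - \frac{131}{3} - 29 \sqrt{2}$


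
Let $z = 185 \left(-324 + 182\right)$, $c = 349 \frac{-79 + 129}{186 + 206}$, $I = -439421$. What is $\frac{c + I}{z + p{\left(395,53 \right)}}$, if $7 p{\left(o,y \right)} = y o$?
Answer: $\frac{86117791}{4562740} \approx 18.874$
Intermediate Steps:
$p{\left(o,y \right)} = \frac{o y}{7}$ ($p{\left(o,y \right)} = \frac{y o}{7} = \frac{o y}{7}$)
$c = \frac{8725}{196}$ ($c = 349 \cdot \frac{50}{392} = 349 \cdot 50 \cdot \frac{1}{392} = 349 \cdot \frac{25}{196} = \frac{8725}{196} \approx 44.515$)
$z = -26270$ ($z = 185 \left(-142\right) = -26270$)
$\frac{c + I}{z + p{\left(395,53 \right)}} = \frac{\frac{8725}{196} - 439421}{-26270 + \frac{1}{7} \cdot 395 \cdot 53} = - \frac{86117791}{196 \left(-26270 + \frac{20935}{7}\right)} = - \frac{86117791}{196 \left(- \frac{162955}{7}\right)} = \left(- \frac{86117791}{196}\right) \left(- \frac{7}{162955}\right) = \frac{86117791}{4562740}$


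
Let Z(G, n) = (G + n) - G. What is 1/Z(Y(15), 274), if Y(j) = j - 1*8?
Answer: 1/274 ≈ 0.0036496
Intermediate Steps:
Y(j) = -8 + j (Y(j) = j - 8 = -8 + j)
Z(G, n) = n
1/Z(Y(15), 274) = 1/274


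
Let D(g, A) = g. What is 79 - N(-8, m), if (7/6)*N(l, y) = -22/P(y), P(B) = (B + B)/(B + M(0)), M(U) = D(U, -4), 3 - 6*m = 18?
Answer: 619/7 ≈ 88.429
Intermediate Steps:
m = -5/2 (m = ½ - ⅙*18 = ½ - 3 = -5/2 ≈ -2.5000)
M(U) = U
P(B) = 2 (P(B) = (B + B)/(B + 0) = (2*B)/B = 2)
N(l, y) = -66/7 (N(l, y) = 6*(-22/2)/7 = 6*(-22*½)/7 = (6/7)*(-11) = -66/7)
79 - N(-8, m) = 79 - 1*(-66/7) = 79 + 66/7 = 619/7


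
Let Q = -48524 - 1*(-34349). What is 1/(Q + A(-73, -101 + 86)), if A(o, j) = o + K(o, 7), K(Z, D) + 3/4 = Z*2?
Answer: -4/57579 ≈ -6.9470e-5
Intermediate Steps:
K(Z, D) = -3/4 + 2*Z (K(Z, D) = -3/4 + Z*2 = -3/4 + 2*Z)
A(o, j) = -3/4 + 3*o (A(o, j) = o + (-3/4 + 2*o) = -3/4 + 3*o)
Q = -14175 (Q = -48524 + 34349 = -14175)
1/(Q + A(-73, -101 + 86)) = 1/(-14175 + (-3/4 + 3*(-73))) = 1/(-14175 + (-3/4 - 219)) = 1/(-14175 - 879/4) = 1/(-57579/4) = -4/57579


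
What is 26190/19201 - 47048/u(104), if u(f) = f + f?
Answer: -8633857/38402 ≈ -224.83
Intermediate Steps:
u(f) = 2*f
26190/19201 - 47048/u(104) = 26190/19201 - 47048/(2*104) = 26190*(1/19201) - 47048/208 = 26190/19201 - 47048*1/208 = 26190/19201 - 5881/26 = -8633857/38402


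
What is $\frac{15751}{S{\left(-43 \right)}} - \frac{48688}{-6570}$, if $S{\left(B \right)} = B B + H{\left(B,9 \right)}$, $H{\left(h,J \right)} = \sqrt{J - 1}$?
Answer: $\frac{178898119507}{11230735005} - \frac{31502 \sqrt{2}}{3418793} \approx 15.916$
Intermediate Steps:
$H{\left(h,J \right)} = \sqrt{-1 + J}$
$S{\left(B \right)} = B^{2} + 2 \sqrt{2}$ ($S{\left(B \right)} = B B + \sqrt{-1 + 9} = B^{2} + \sqrt{8} = B^{2} + 2 \sqrt{2}$)
$\frac{15751}{S{\left(-43 \right)}} - \frac{48688}{-6570} = \frac{15751}{\left(-43\right)^{2} + 2 \sqrt{2}} - \frac{48688}{-6570} = \frac{15751}{1849 + 2 \sqrt{2}} - - \frac{24344}{3285} = \frac{15751}{1849 + 2 \sqrt{2}} + \frac{24344}{3285} = \frac{24344}{3285} + \frac{15751}{1849 + 2 \sqrt{2}}$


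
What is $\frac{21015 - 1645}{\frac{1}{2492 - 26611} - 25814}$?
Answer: $- \frac{467185030}{622607867} \approx -0.75037$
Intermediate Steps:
$\frac{21015 - 1645}{\frac{1}{2492 - 26611} - 25814} = \frac{19370}{\frac{1}{-24119} - 25814} = \frac{19370}{- \frac{1}{24119} - 25814} = \frac{19370}{- \frac{622607867}{24119}} = 19370 \left(- \frac{24119}{622607867}\right) = - \frac{467185030}{622607867}$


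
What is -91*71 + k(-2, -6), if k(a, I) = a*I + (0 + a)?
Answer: -6451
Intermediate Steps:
k(a, I) = a + I*a (k(a, I) = I*a + a = a + I*a)
-91*71 + k(-2, -6) = -91*71 - 2*(1 - 6) = -6461 - 2*(-5) = -6461 + 10 = -6451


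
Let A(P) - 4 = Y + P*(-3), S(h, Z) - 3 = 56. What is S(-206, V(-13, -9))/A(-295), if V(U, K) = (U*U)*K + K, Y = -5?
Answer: 59/884 ≈ 0.066742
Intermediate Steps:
V(U, K) = K + K*U² (V(U, K) = U²*K + K = K*U² + K = K + K*U²)
S(h, Z) = 59 (S(h, Z) = 3 + 56 = 59)
A(P) = -1 - 3*P (A(P) = 4 + (-5 + P*(-3)) = 4 + (-5 - 3*P) = -1 - 3*P)
S(-206, V(-13, -9))/A(-295) = 59/(-1 - 3*(-295)) = 59/(-1 + 885) = 59/884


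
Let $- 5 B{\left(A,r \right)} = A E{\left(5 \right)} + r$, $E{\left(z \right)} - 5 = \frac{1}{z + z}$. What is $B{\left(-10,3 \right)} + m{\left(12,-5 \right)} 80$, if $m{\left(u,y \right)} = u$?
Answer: $\frac{4848}{5} \approx 969.6$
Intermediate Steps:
$E{\left(z \right)} = 5 + \frac{1}{2 z}$ ($E{\left(z \right)} = 5 + \frac{1}{z + z} = 5 + \frac{1}{2 z}$)
$B{\left(A,r \right)} = - \frac{51 A}{50} - \frac{r}{5}$ ($B{\left(A,r \right)} = - \frac{A \left(5 + \frac{1}{2 \cdot 5}\right) + r}{5} = - \frac{A \left(5 + \frac{1}{2} \cdot \frac{1}{5}\right) + r}{5} = - \frac{A \left(5 + \frac{1}{10}\right) + r}{5} = - \frac{A \frac{51}{10} + r}{5} = - \frac{\frac{51 A}{10} + r}{5} = - \frac{r + \frac{51 A}{10}}{5} = - \frac{51 A}{50} - \frac{r}{5}$)
$B{\left(-10,3 \right)} + m{\left(12,-5 \right)} 80 = \left(\left(- \frac{51}{50}\right) \left(-10\right) - \frac{3}{5}\right) + 12 \cdot 80 = \left(\frac{51}{5} - \frac{3}{5}\right) + 960 = \frac{48}{5} + 960 = \frac{4848}{5}$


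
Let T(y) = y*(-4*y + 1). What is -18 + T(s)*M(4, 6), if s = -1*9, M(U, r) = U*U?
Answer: -5346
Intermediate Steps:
M(U, r) = U**2
s = -9
T(y) = y*(1 - 4*y)
-18 + T(s)*M(4, 6) = -18 - 9*(1 - 4*(-9))*4**2 = -18 - 9*(1 + 36)*16 = -18 - 9*37*16 = -18 - 333*16 = -18 - 5328 = -5346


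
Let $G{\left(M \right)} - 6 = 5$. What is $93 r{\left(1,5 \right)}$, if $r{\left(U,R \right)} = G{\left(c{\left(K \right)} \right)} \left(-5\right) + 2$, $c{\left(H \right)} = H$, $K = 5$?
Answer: $-4929$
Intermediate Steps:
$G{\left(M \right)} = 11$ ($G{\left(M \right)} = 6 + 5 = 11$)
$r{\left(U,R \right)} = -53$ ($r{\left(U,R \right)} = 11 \left(-5\right) + 2 = -55 + 2 = -53$)
$93 r{\left(1,5 \right)} = 93 \left(-53\right) = -4929$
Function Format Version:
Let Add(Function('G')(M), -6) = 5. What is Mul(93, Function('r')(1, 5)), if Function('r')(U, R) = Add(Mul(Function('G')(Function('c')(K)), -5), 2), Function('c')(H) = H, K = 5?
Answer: -4929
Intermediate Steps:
Function('G')(M) = 11 (Function('G')(M) = Add(6, 5) = 11)
Function('r')(U, R) = -53 (Function('r')(U, R) = Add(Mul(11, -5), 2) = Add(-55, 2) = -53)
Mul(93, Function('r')(1, 5)) = Mul(93, -53) = -4929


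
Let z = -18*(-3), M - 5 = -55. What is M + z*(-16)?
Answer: -914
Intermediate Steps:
M = -50 (M = 5 - 55 = -50)
z = 54 (z = -2*(-27) = 54)
M + z*(-16) = -50 + 54*(-16) = -50 - 864 = -914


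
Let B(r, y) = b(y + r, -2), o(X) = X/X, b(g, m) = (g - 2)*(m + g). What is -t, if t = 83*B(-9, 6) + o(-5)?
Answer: -2076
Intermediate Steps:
b(g, m) = (-2 + g)*(g + m)
o(X) = 1
B(r, y) = 4 + (r + y)² - 4*r - 4*y (B(r, y) = (y + r)² - 2*(y + r) - 2*(-2) + (y + r)*(-2) = (r + y)² - 2*(r + y) + 4 + (r + y)*(-2) = (r + y)² + (-2*r - 2*y) + 4 + (-2*r - 2*y) = 4 + (r + y)² - 4*r - 4*y)
t = 2076 (t = 83*(4 + (-9 + 6)² - 4*(-9) - 4*6) + 1 = 83*(4 + (-3)² + 36 - 24) + 1 = 83*(4 + 9 + 36 - 24) + 1 = 83*25 + 1 = 2075 + 1 = 2076)
-t = -1*2076 = -2076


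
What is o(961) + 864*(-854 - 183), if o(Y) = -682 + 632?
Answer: -896018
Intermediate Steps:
o(Y) = -50
o(961) + 864*(-854 - 183) = -50 + 864*(-854 - 183) = -50 + 864*(-1037) = -50 - 895968 = -896018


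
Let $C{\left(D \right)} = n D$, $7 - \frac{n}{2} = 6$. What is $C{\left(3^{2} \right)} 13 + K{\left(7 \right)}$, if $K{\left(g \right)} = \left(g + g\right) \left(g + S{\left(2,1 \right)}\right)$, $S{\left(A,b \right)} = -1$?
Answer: $318$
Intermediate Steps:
$n = 2$ ($n = 14 - 12 = 2$)
$C{\left(D \right)} = 2 D$
$K{\left(g \right)} = 2 g \left(-1 + g\right)$ ($K{\left(g \right)} = \left(g + g\right) \left(g - 1\right) = 2 g \left(-1 + g\right)$)
$C{\left(3^{2} \right)} 13 + K{\left(7 \right)} = 2 \cdot 3^{2} \cdot 13 + 2 \cdot 7 \left(-1 + 7\right) = 2 \cdot 9 \cdot 13 + 2 \cdot 7 \cdot 6 = 18 \cdot 13 + 84 = 234 + 84 = 318$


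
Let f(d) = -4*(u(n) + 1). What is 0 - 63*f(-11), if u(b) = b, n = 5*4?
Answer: 5292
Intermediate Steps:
n = 20
f(d) = -84 (f(d) = -4*(20 + 1) = -4*21 = -84)
0 - 63*f(-11) = 0 - 63*(-84) = 0 + 5292 = 5292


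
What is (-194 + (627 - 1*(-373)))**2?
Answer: 649636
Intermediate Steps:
(-194 + (627 - 1*(-373)))**2 = (-194 + (627 + 373))**2 = (-194 + 1000)**2 = 806**2 = 649636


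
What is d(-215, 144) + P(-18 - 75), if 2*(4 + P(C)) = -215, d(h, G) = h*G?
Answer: -62143/2 ≈ -31072.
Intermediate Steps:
d(h, G) = G*h
P(C) = -223/2 (P(C) = -4 + (½)*(-215) = -4 - 215/2 = -223/2)
d(-215, 144) + P(-18 - 75) = 144*(-215) - 223/2 = -30960 - 223/2 = -62143/2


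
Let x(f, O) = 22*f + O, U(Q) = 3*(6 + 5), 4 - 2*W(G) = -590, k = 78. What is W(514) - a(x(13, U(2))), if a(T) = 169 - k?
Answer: 206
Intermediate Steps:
W(G) = 297 (W(G) = 2 - ½*(-590) = 2 + 295 = 297)
U(Q) = 33 (U(Q) = 3*11 = 33)
x(f, O) = O + 22*f
a(T) = 91 (a(T) = 169 - 1*78 = 169 - 78 = 91)
W(514) - a(x(13, U(2))) = 297 - 1*91 = 297 - 91 = 206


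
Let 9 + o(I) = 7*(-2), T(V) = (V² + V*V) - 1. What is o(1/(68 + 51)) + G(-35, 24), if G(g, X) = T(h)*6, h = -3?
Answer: 79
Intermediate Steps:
T(V) = -1 + 2*V² (T(V) = (V² + V²) - 1 = 2*V² - 1 = -1 + 2*V²)
G(g, X) = 102 (G(g, X) = (-1 + 2*(-3)²)*6 = (-1 + 2*9)*6 = (-1 + 18)*6 = 17*6 = 102)
o(I) = -23 (o(I) = -9 + 7*(-2) = -9 - 14 = -23)
o(1/(68 + 51)) + G(-35, 24) = -23 + 102 = 79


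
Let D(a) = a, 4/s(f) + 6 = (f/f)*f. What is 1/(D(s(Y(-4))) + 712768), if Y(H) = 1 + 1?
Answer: 1/712767 ≈ 1.4030e-6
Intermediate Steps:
Y(H) = 2
s(f) = 4/(-6 + f) (s(f) = 4/(-6 + (f/f)*f) = 4/(-6 + 1*f) = 4/(-6 + f))
1/(D(s(Y(-4))) + 712768) = 1/(4/(-6 + 2) + 712768) = 1/(4/(-4) + 712768) = 1/(4*(-1/4) + 712768) = 1/(-1 + 712768) = 1/712767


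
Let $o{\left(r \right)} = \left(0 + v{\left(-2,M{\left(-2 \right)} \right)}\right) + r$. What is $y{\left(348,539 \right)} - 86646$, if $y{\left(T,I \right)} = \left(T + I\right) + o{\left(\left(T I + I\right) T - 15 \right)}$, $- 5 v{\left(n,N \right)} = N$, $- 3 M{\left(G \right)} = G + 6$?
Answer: $\frac{980652814}{15} \approx 6.5377 \cdot 10^{7}$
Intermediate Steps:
$M{\left(G \right)} = -2 - \frac{G}{3}$ ($M{\left(G \right)} = - \frac{G + 6}{3} = - \frac{6 + G}{3} = -2 - \frac{G}{3}$)
$v{\left(n,N \right)} = - \frac{N}{5}$
$o{\left(r \right)} = \frac{4}{15} + r$ ($o{\left(r \right)} = \left(0 - \frac{-2 - - \frac{2}{3}}{5}\right) + r = \left(0 - \frac{-2 + \frac{2}{3}}{5}\right) + r = \left(0 - - \frac{4}{15}\right) + r = \left(0 + \frac{4}{15}\right) + r = \frac{4}{15} + r$)
$y{\left(T,I \right)} = - \frac{221}{15} + I + T + T \left(I + I T\right)$ ($y{\left(T,I \right)} = \left(T + I\right) + \left(\frac{4}{15} + \left(\left(T I + I\right) T - 15\right)\right) = \left(I + T\right) + \left(\frac{4}{15} + \left(\left(I T + I\right) T - 15\right)\right) = \left(I + T\right) + \left(\frac{4}{15} + \left(\left(I + I T\right) T - 15\right)\right) = \left(I + T\right) + \left(\frac{4}{15} + \left(T \left(I + I T\right) - 15\right)\right) = \left(I + T\right) + \left(\frac{4}{15} + \left(-15 + T \left(I + I T\right)\right)\right) = \left(I + T\right) + \left(- \frac{221}{15} + T \left(I + I T\right)\right) = - \frac{221}{15} + I + T + T \left(I + I T\right)$)
$y{\left(348,539 \right)} - 86646 = \left(- \frac{221}{15} + 539 + 348 + 539 \cdot 348 + 539 \cdot 348^{2}\right) - 86646 = \left(- \frac{221}{15} + 539 + 348 + 187572 + 539 \cdot 121104\right) - 86646 = \left(- \frac{221}{15} + 539 + 348 + 187572 + 65275056\right) - 86646 = \frac{981952504}{15} - 86646 = \frac{980652814}{15}$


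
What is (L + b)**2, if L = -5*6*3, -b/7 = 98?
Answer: 602176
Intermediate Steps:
b = -686 (b = -7*98 = -686)
L = -90 (L = -30*3 = -90)
(L + b)**2 = (-90 - 686)**2 = (-776)**2 = 602176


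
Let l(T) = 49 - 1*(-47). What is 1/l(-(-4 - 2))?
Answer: 1/96 ≈ 0.010417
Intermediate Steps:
l(T) = 96 (l(T) = 49 + 47 = 96)
1/l(-(-4 - 2)) = 1/96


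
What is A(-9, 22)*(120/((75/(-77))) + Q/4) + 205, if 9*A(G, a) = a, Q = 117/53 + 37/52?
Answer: -23407949/248040 ≈ -94.372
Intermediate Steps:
Q = 8045/2756 (Q = 117*(1/53) + 37*(1/52) = 117/53 + 37/52 = 8045/2756 ≈ 2.9191)
A(G, a) = a/9
A(-9, 22)*(120/((75/(-77))) + Q/4) + 205 = ((⅑)*22)*(120/((75/(-77))) + (8045/2756)/4) + 205 = 22*(120/((75*(-1/77))) + (8045/2756)*(¼))/9 + 205 = 22*(120/(-75/77) + 8045/11024)/9 + 205 = 22*(120*(-77/75) + 8045/11024)/9 + 205 = 22*(-616/5 + 8045/11024)/9 + 205 = (22/9)*(-6750559/55120) + 205 = -74256149/248040 + 205 = -23407949/248040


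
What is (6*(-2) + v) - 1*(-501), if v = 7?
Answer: 496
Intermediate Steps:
(6*(-2) + v) - 1*(-501) = (6*(-2) + 7) - 1*(-501) = (-12 + 7) + 501 = -5 + 501 = 496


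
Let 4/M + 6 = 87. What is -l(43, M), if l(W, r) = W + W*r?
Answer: -3655/81 ≈ -45.123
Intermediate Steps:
M = 4/81 (M = 4/(-6 + 87) = 4/81 ≈ 0.049383)
-l(43, M) = -43*(1 + 4/81) = -43*85/81 = -1*3655/81 = -3655/81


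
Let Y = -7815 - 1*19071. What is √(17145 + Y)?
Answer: I*√9741 ≈ 98.697*I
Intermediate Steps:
Y = -26886 (Y = -7815 - 19071 = -26886)
√(17145 + Y) = √(17145 - 26886) = √(-9741) = I*√9741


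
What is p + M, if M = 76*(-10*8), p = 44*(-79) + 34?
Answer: -9522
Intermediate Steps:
p = -3442 (p = -3476 + 34 = -3442)
M = -6080 (M = 76*(-80) = -6080)
p + M = -3442 - 6080 = -9522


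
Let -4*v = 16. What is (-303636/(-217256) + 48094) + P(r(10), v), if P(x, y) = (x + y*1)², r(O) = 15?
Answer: 2618825419/54314 ≈ 48216.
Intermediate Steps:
v = -4 (v = -¼*16 = -4)
P(x, y) = (x + y)²
(-303636/(-217256) + 48094) + P(r(10), v) = (-303636/(-217256) + 48094) + (15 - 4)² = (-303636*(-1/217256) + 48094) + 11² = (75909/54314 + 48094) + 121 = 2612253425/54314 + 121 = 2618825419/54314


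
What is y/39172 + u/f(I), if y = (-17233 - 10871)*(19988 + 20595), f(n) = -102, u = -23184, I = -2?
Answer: -4809474534/166481 ≈ -28889.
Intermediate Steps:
y = -1140544632 (y = -28104*40583 = -1140544632)
y/39172 + u/f(I) = -1140544632/39172 - 23184/(-102) = -1140544632*1/39172 - 23184*(-1/102) = -285136158/9793 + 3864/17 = -4809474534/166481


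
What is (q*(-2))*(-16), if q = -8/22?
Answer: -128/11 ≈ -11.636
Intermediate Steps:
q = -4/11 (q = -8*1/22 = -4/11 ≈ -0.36364)
(q*(-2))*(-16) = -4/11*(-2)*(-16) = (8/11)*(-16) = -128/11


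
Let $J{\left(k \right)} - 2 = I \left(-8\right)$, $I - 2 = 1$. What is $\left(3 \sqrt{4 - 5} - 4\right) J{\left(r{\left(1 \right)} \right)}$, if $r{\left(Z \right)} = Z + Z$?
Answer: $88 - 66 i \approx 88.0 - 66.0 i$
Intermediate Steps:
$I = 3$ ($I = 2 + 1 = 3$)
$r{\left(Z \right)} = 2 Z$
$J{\left(k \right)} = -22$ ($J{\left(k \right)} = 2 + 3 \left(-8\right) = 2 - 24 = -22$)
$\left(3 \sqrt{4 - 5} - 4\right) J{\left(r{\left(1 \right)} \right)} = \left(3 \sqrt{4 - 5} - 4\right) \left(-22\right) = \left(3 \sqrt{-1} - 4\right) \left(-22\right) = \left(3 i - 4\right) \left(-22\right) = \left(-4 + 3 i\right) \left(-22\right) = 88 - 66 i$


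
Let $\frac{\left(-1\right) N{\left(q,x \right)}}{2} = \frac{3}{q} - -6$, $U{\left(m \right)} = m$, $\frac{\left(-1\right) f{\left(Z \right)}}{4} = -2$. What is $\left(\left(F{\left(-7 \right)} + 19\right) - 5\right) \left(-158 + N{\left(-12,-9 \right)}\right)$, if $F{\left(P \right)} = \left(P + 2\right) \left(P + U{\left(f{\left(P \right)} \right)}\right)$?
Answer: $- \frac{3051}{2} \approx -1525.5$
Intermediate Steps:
$f{\left(Z \right)} = 8$ ($f{\left(Z \right)} = \left(-4\right) \left(-2\right) = 8$)
$N{\left(q,x \right)} = -12 - \frac{6}{q}$ ($N{\left(q,x \right)} = - 2 \left(\frac{3}{q} - -6\right) = - 2 \left(\frac{3}{q} + 6\right) = - 2 \left(6 + \frac{3}{q}\right) = -12 - \frac{6}{q}$)
$F{\left(P \right)} = \left(2 + P\right) \left(8 + P\right)$ ($F{\left(P \right)} = \left(P + 2\right) \left(P + 8\right) = \left(2 + P\right) \left(8 + P\right)$)
$\left(\left(F{\left(-7 \right)} + 19\right) - 5\right) \left(-158 + N{\left(-12,-9 \right)}\right) = \left(\left(\left(16 + \left(-7\right)^{2} + 10 \left(-7\right)\right) + 19\right) - 5\right) \left(-158 - \left(12 + \frac{6}{-12}\right)\right) = \left(\left(\left(16 + 49 - 70\right) + 19\right) - 5\right) \left(-158 - \frac{23}{2}\right) = \left(\left(-5 + 19\right) - 5\right) \left(-158 + \left(-12 + \frac{1}{2}\right)\right) = \left(14 - 5\right) \left(-158 - \frac{23}{2}\right) = 9 \left(- \frac{339}{2}\right) = - \frac{3051}{2}$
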